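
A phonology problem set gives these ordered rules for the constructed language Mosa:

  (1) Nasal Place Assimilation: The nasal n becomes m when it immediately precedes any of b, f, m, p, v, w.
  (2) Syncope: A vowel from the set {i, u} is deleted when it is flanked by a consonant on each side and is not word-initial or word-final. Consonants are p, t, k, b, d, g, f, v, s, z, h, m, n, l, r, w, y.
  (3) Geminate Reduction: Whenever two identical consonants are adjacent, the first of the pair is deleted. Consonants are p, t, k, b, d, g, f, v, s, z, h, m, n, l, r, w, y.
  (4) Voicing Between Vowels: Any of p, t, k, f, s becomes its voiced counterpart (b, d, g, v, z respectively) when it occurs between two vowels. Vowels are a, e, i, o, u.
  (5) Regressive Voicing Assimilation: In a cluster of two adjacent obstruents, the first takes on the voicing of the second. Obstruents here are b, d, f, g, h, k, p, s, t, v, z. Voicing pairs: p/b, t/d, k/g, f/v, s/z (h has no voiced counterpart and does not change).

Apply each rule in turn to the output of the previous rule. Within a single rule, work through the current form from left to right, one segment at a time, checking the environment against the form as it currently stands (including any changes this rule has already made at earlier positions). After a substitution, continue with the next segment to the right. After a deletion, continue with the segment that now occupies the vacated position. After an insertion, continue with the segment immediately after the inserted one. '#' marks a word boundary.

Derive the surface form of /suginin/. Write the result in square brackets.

(1) Nasal Place Assimilation: no change — [suginin]
(2) Syncope: [suginin] → [sgnn]
(3) Geminate Reduction: [sgnn] → [sgn]
(4) Voicing Between Vowels: no change — [sgn]
(5) Regressive Voicing Assimilation: [sgn] → [zgn]

[zgn]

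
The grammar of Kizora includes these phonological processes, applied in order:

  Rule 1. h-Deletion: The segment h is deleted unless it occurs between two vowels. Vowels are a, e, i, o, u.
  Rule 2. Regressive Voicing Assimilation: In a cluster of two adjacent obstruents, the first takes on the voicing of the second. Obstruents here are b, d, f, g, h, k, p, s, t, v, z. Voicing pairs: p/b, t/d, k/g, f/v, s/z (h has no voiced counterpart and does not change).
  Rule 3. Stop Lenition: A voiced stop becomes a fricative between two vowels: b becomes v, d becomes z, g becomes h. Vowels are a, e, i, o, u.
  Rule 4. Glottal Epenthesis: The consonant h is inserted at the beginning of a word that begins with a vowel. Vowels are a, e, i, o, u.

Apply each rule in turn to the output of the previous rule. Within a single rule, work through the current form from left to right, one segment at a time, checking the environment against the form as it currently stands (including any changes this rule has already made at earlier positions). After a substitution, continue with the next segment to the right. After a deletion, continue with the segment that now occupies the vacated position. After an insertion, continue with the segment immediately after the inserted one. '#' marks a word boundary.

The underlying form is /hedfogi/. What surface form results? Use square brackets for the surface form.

Rule 1 h-Deletion: [hedfogi] → [edfogi]
Rule 2 Regressive Voicing Assimilation: [edfogi] → [etfogi]
Rule 3 Stop Lenition: [etfogi] → [etfohi]
Rule 4 Glottal Epenthesis: [etfohi] → [hetfohi]

[hetfohi]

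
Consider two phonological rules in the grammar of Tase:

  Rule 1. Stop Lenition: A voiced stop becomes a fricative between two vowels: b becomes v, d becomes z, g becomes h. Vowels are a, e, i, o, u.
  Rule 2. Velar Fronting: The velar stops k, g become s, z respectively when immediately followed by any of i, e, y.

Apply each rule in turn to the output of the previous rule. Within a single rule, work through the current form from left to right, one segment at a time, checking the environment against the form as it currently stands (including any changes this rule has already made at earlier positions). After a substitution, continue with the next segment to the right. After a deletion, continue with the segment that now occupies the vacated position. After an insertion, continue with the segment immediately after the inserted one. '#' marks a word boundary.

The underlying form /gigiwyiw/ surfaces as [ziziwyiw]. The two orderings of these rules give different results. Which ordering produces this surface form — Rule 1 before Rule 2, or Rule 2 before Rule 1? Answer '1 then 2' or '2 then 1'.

2 then 1

Order 1 then 2:
  1 Stop Lenition: [gigiwyiw] → [gihiwyiw]
  2 Velar Fronting: [gihiwyiw] → [zihiwyiw]
  result: [zihiwyiw]
Order 2 then 1:
  2 Velar Fronting: [gigiwyiw] → [ziziwyiw]
  1 Stop Lenition: no change — [ziziwyiw]
  result: [ziziwyiw]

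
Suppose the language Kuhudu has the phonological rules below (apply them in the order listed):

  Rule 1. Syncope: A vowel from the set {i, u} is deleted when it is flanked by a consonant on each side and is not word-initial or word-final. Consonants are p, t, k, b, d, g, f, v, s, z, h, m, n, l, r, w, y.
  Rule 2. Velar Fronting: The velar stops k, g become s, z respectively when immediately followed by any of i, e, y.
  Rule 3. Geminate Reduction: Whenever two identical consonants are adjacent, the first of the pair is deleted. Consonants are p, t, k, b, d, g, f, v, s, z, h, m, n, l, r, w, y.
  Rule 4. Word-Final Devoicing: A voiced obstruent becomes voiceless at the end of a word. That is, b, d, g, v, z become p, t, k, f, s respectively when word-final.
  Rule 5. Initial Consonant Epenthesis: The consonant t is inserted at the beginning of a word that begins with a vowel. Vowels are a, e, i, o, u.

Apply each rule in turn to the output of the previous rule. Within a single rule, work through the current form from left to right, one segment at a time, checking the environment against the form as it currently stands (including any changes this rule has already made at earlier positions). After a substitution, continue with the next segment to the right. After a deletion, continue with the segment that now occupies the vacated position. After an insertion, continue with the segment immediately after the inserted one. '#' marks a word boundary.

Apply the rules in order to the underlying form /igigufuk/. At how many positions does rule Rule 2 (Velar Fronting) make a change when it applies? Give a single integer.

0

Rule 1 Syncope: [igigufuk] → [iggfk]
Rule 2 Velar Fronting: no change — [iggfk]
Rule 3 Geminate Reduction: [iggfk] → [igfk]
Rule 4 Word-Final Devoicing: no change — [igfk]
Rule 5 Initial Consonant Epenthesis: [igfk] → [tigfk]
Rule Rule 2 changed 0 position(s).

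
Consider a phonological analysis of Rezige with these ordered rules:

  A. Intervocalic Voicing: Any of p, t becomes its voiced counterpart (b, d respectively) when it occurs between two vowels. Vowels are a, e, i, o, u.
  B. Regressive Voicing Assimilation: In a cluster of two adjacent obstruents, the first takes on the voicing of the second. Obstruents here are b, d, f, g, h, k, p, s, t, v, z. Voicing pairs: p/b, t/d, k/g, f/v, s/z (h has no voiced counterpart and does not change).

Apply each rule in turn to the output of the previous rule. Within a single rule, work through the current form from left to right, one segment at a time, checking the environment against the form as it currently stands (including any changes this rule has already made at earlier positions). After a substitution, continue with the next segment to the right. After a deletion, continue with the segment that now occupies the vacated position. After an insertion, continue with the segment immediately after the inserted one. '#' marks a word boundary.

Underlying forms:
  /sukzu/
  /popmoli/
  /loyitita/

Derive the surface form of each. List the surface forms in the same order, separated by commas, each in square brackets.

/sukzu/:
  A Intervocalic Voicing: no change — [sukzu]
  B Regressive Voicing Assimilation: [sukzu] → [sugzu]
/popmoli/:
  A Intervocalic Voicing: no change — [popmoli]
  B Regressive Voicing Assimilation: no change — [popmoli]
/loyitita/:
  A Intervocalic Voicing: [loyitita] → [loyidida]
  B Regressive Voicing Assimilation: no change — [loyidida]

[sugzu], [popmoli], [loyidida]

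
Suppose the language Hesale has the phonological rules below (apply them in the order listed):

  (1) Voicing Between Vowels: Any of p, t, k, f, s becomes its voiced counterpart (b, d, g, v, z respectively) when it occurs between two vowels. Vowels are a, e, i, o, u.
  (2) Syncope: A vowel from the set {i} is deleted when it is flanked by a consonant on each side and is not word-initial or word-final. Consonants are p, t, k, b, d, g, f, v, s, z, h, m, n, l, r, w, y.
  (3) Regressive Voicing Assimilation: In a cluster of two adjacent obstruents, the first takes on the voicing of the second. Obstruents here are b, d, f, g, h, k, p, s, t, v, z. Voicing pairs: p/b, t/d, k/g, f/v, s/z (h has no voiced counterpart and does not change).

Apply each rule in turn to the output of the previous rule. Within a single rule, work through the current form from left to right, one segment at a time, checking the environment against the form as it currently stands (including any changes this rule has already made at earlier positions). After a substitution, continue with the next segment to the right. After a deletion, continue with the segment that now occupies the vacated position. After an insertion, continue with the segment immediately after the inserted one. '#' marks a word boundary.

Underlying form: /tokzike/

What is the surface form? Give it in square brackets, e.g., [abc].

[togzge]

(1) Voicing Between Vowels: [tokzike] → [tokzige]
(2) Syncope: [tokzige] → [tokzge]
(3) Regressive Voicing Assimilation: [tokzge] → [togzge]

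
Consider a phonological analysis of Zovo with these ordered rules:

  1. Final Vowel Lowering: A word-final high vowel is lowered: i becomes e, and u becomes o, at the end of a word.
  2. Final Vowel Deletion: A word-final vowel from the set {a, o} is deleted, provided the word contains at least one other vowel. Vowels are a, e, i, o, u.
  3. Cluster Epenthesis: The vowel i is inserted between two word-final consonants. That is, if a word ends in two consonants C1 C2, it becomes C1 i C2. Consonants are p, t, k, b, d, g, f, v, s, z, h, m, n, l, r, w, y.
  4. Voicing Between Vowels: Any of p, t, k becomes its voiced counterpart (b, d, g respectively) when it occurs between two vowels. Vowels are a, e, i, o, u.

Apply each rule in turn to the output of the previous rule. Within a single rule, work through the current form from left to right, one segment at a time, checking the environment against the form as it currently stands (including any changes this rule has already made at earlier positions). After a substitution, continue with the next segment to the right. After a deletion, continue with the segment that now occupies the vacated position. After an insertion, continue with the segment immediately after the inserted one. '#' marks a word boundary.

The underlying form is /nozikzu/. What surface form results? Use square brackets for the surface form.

1 Final Vowel Lowering: [nozikzu] → [nozikzo]
2 Final Vowel Deletion: [nozikzo] → [nozikz]
3 Cluster Epenthesis: [nozikz] → [nozikiz]
4 Voicing Between Vowels: [nozikiz] → [nozigiz]

[nozigiz]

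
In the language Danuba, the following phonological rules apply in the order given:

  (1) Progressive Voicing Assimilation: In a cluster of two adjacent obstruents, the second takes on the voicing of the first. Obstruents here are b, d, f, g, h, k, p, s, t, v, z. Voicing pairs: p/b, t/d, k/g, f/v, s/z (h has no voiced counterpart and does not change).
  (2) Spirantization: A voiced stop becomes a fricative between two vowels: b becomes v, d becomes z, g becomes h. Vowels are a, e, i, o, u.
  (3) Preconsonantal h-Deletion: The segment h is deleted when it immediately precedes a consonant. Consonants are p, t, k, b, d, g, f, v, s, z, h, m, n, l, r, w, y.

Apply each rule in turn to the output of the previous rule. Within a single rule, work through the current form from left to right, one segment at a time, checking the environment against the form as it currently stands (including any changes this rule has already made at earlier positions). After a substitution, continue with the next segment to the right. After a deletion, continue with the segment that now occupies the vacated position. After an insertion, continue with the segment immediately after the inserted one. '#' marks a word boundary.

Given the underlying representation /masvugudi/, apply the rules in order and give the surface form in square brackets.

(1) Progressive Voicing Assimilation: [masvugudi] → [masfugudi]
(2) Spirantization: [masfugudi] → [masfuhuzi]
(3) Preconsonantal h-Deletion: no change — [masfuhuzi]

[masfuhuzi]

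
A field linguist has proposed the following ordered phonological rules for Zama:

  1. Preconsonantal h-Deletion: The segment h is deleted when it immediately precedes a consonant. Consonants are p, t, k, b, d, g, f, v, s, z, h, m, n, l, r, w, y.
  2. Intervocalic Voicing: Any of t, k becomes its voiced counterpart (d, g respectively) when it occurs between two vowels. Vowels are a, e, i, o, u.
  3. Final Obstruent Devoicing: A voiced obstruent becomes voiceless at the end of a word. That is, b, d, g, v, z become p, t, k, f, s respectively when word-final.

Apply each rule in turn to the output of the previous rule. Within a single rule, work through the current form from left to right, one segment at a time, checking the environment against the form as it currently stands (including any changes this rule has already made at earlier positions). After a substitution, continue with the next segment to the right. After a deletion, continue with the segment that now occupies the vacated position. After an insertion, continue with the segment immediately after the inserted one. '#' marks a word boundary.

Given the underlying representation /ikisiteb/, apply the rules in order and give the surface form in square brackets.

1 Preconsonantal h-Deletion: no change — [ikisiteb]
2 Intervocalic Voicing: [ikisiteb] → [igisideb]
3 Final Obstruent Devoicing: [igisideb] → [igisidep]

[igisidep]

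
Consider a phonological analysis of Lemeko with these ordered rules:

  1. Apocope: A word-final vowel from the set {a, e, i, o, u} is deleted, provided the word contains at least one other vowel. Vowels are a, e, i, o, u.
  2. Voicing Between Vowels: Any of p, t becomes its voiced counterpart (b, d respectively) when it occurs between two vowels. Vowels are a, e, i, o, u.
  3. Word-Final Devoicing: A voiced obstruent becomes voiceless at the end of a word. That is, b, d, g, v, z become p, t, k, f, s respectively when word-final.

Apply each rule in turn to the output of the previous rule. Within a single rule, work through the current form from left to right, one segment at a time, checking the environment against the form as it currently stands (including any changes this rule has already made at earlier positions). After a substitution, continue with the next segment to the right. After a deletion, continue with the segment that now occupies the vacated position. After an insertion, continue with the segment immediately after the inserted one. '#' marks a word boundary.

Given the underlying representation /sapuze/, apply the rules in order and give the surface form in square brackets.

1 Apocope: [sapuze] → [sapuz]
2 Voicing Between Vowels: [sapuz] → [sabuz]
3 Word-Final Devoicing: [sabuz] → [sabus]

[sabus]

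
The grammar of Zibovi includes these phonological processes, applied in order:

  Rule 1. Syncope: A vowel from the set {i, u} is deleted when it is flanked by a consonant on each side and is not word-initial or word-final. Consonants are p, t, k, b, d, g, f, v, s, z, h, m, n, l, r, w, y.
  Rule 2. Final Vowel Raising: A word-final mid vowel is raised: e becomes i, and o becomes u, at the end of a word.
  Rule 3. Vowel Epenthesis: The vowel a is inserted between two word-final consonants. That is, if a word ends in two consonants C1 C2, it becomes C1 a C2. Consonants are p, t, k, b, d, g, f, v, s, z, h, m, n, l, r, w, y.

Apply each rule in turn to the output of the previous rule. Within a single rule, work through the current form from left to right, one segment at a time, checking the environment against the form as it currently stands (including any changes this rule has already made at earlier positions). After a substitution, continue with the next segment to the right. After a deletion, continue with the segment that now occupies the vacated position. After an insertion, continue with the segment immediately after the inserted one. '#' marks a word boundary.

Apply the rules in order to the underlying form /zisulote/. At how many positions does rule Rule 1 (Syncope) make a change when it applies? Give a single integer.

2

Rule 1 Syncope: [zisulote] → [zslote]
Rule 2 Final Vowel Raising: [zslote] → [zsloti]
Rule 3 Vowel Epenthesis: no change — [zsloti]
Rule Rule 1 changed 2 position(s).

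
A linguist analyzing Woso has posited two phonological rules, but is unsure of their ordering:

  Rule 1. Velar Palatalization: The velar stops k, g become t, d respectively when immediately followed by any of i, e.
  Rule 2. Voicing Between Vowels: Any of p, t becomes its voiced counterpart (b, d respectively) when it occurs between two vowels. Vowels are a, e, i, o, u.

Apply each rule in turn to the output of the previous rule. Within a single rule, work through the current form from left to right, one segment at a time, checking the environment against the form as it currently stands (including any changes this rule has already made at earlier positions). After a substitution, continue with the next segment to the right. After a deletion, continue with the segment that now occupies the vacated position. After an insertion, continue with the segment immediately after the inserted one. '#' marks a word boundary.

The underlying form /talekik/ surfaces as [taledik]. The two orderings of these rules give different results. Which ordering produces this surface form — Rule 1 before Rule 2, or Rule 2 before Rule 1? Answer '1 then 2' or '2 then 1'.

Order 1 then 2:
  1 Velar Palatalization: [talekik] → [taletik]
  2 Voicing Between Vowels: [taletik] → [taledik]
  result: [taledik]
Order 2 then 1:
  2 Voicing Between Vowels: no change — [talekik]
  1 Velar Palatalization: [talekik] → [taletik]
  result: [taletik]

1 then 2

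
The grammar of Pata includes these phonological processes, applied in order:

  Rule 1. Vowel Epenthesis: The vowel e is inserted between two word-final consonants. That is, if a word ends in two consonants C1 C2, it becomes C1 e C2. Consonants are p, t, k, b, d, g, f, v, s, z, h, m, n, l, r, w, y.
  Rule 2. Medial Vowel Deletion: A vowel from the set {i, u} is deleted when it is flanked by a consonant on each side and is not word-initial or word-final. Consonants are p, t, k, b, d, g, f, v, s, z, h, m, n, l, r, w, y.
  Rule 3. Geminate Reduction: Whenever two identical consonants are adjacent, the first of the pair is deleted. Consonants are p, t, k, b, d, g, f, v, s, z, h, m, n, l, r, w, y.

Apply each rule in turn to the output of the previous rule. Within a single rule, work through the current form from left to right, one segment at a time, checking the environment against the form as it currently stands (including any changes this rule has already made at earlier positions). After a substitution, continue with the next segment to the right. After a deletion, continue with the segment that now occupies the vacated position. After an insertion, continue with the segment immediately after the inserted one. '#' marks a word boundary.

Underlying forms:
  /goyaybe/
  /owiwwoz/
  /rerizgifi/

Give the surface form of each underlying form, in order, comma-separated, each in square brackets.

[goyaybe], [owoz], [rerzgfi]

/goyaybe/:
  Rule 1 Vowel Epenthesis: no change — [goyaybe]
  Rule 2 Medial Vowel Deletion: no change — [goyaybe]
  Rule 3 Geminate Reduction: no change — [goyaybe]
/owiwwoz/:
  Rule 1 Vowel Epenthesis: no change — [owiwwoz]
  Rule 2 Medial Vowel Deletion: [owiwwoz] → [owwwoz]
  Rule 3 Geminate Reduction: [owwwoz] → [owoz]
/rerizgifi/:
  Rule 1 Vowel Epenthesis: no change — [rerizgifi]
  Rule 2 Medial Vowel Deletion: [rerizgifi] → [rerzgfi]
  Rule 3 Geminate Reduction: no change — [rerzgfi]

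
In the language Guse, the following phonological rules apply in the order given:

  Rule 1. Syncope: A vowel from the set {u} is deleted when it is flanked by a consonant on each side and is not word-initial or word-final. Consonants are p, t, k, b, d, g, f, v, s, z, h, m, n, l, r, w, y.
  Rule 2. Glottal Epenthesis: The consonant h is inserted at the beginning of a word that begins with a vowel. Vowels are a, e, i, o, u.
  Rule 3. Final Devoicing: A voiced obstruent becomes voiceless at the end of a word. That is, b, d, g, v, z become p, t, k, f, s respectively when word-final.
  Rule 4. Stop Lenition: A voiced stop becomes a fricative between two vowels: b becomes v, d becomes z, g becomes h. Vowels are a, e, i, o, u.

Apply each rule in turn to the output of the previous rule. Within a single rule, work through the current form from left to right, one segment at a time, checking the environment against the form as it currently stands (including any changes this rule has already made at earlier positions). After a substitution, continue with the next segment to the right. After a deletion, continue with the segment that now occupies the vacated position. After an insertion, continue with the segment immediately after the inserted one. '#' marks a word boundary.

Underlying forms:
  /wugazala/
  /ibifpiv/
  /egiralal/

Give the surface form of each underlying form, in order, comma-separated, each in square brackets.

[wgazala], [hivifpif], [hehiralal]

/wugazala/:
  Rule 1 Syncope: [wugazala] → [wgazala]
  Rule 2 Glottal Epenthesis: no change — [wgazala]
  Rule 3 Final Devoicing: no change — [wgazala]
  Rule 4 Stop Lenition: no change — [wgazala]
/ibifpiv/:
  Rule 1 Syncope: no change — [ibifpiv]
  Rule 2 Glottal Epenthesis: [ibifpiv] → [hibifpiv]
  Rule 3 Final Devoicing: [hibifpiv] → [hibifpif]
  Rule 4 Stop Lenition: [hibifpif] → [hivifpif]
/egiralal/:
  Rule 1 Syncope: no change — [egiralal]
  Rule 2 Glottal Epenthesis: [egiralal] → [hegiralal]
  Rule 3 Final Devoicing: no change — [hegiralal]
  Rule 4 Stop Lenition: [hegiralal] → [hehiralal]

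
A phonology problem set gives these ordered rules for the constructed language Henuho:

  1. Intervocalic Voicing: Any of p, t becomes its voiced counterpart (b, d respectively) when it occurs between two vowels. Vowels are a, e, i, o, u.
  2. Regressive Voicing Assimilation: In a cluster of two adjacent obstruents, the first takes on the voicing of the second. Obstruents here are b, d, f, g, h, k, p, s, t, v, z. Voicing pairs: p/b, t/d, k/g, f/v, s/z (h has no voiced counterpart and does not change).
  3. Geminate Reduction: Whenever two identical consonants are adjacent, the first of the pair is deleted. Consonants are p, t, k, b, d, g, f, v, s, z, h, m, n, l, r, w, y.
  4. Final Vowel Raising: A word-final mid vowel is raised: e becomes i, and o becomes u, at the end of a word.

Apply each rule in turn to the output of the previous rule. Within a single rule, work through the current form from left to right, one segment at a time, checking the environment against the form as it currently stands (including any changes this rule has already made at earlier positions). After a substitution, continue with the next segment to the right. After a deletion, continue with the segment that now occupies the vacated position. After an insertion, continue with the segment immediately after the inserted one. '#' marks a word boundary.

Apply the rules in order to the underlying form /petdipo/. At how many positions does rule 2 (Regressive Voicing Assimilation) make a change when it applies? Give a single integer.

1

1 Intervocalic Voicing: [petdipo] → [petdibo]
2 Regressive Voicing Assimilation: [petdibo] → [peddibo]
3 Geminate Reduction: [peddibo] → [pedibo]
4 Final Vowel Raising: [pedibo] → [pedibu]
Rule 2 changed 1 position(s).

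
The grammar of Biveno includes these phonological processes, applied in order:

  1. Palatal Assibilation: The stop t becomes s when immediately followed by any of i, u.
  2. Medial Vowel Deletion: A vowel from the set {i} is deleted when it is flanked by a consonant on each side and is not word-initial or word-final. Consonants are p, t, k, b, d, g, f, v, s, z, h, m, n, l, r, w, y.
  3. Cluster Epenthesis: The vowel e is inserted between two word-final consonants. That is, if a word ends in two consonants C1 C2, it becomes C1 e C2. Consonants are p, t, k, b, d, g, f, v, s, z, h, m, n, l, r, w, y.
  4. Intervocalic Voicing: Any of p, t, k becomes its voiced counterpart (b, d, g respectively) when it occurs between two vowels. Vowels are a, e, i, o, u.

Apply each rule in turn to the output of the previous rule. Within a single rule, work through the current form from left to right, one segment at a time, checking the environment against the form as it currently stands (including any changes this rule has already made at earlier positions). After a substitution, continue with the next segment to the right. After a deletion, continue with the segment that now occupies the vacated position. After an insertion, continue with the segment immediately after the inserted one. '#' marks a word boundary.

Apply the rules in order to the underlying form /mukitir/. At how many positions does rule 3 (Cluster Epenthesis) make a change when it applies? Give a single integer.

1 Palatal Assibilation: [mukitir] → [mukisir]
2 Medial Vowel Deletion: [mukisir] → [muksr]
3 Cluster Epenthesis: [muksr] → [mukser]
4 Intervocalic Voicing: no change — [mukser]
Rule 3 changed 1 position(s).

1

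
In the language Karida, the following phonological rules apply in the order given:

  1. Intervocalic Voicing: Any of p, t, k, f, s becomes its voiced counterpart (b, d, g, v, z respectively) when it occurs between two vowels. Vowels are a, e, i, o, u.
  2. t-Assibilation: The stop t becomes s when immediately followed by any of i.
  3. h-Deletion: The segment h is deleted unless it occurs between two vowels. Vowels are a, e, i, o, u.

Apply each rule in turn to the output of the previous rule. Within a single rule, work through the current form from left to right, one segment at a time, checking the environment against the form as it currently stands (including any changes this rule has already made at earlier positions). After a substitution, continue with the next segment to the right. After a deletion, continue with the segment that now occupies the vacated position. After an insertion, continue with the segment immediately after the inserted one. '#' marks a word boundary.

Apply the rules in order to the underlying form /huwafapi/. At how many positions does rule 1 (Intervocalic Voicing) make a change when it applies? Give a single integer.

2

1 Intervocalic Voicing: [huwafapi] → [huwavabi]
2 t-Assibilation: no change — [huwavabi]
3 h-Deletion: [huwavabi] → [uwavabi]
Rule 1 changed 2 position(s).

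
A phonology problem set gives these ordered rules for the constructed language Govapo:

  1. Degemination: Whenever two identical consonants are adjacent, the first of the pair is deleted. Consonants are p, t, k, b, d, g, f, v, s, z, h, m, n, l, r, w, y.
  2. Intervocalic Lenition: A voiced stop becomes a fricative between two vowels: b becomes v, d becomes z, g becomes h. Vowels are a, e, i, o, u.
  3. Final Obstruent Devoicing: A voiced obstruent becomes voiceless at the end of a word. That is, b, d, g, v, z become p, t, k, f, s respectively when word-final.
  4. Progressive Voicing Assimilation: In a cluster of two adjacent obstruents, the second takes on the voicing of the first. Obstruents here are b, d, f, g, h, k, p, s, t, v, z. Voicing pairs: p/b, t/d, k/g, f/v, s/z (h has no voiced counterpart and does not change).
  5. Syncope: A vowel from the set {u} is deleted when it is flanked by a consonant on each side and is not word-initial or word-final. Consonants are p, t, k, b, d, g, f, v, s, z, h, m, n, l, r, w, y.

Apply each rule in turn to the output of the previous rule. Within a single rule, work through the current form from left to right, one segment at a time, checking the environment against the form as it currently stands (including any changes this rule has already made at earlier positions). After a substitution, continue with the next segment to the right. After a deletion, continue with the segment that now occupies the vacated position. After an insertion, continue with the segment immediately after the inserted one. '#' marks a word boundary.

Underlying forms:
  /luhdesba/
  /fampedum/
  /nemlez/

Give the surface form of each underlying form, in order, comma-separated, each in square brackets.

[lhtespa], [fampezm], [nemles]

/luhdesba/:
  1 Degemination: no change — [luhdesba]
  2 Intervocalic Lenition: no change — [luhdesba]
  3 Final Obstruent Devoicing: no change — [luhdesba]
  4 Progressive Voicing Assimilation: [luhdesba] → [luhtespa]
  5 Syncope: [luhtespa] → [lhtespa]
/fampedum/:
  1 Degemination: no change — [fampedum]
  2 Intervocalic Lenition: [fampedum] → [fampezum]
  3 Final Obstruent Devoicing: no change — [fampezum]
  4 Progressive Voicing Assimilation: no change — [fampezum]
  5 Syncope: [fampezum] → [fampezm]
/nemlez/:
  1 Degemination: no change — [nemlez]
  2 Intervocalic Lenition: no change — [nemlez]
  3 Final Obstruent Devoicing: [nemlez] → [nemles]
  4 Progressive Voicing Assimilation: no change — [nemles]
  5 Syncope: no change — [nemles]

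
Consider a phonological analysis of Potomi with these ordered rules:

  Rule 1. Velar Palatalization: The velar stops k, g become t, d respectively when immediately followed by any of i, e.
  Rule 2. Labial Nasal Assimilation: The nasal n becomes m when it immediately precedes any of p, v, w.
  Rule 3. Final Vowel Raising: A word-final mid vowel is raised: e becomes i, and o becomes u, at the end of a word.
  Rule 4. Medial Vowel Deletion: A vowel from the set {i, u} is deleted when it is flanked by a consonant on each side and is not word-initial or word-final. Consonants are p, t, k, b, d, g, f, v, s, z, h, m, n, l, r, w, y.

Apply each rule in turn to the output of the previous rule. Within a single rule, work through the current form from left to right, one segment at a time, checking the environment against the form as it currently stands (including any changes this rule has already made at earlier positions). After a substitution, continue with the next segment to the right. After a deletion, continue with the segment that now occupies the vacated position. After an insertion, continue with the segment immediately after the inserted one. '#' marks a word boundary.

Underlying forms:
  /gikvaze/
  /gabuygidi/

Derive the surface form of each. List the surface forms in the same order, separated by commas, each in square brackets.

/gikvaze/:
  Rule 1 Velar Palatalization: [gikvaze] → [dikvaze]
  Rule 2 Labial Nasal Assimilation: no change — [dikvaze]
  Rule 3 Final Vowel Raising: [dikvaze] → [dikvazi]
  Rule 4 Medial Vowel Deletion: [dikvazi] → [dkvazi]
/gabuygidi/:
  Rule 1 Velar Palatalization: [gabuygidi] → [gabuydidi]
  Rule 2 Labial Nasal Assimilation: no change — [gabuydidi]
  Rule 3 Final Vowel Raising: no change — [gabuydidi]
  Rule 4 Medial Vowel Deletion: [gabuydidi] → [gabyddi]

[dkvazi], [gabyddi]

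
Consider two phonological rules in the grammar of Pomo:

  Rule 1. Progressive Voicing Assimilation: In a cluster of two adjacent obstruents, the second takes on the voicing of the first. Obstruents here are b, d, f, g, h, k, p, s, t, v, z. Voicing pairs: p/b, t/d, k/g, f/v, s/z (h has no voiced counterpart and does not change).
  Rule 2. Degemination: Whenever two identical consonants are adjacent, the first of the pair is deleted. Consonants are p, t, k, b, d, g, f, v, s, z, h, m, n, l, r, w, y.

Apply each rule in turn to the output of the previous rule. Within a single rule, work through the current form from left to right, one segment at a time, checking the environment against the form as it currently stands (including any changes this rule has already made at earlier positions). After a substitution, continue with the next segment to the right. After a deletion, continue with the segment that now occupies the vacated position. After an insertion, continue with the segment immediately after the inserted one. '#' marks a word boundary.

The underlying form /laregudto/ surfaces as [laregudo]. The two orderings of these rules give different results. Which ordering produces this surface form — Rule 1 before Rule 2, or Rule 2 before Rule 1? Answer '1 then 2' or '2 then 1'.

1 then 2

Order 1 then 2:
  1 Progressive Voicing Assimilation: [laregudto] → [lareguddo]
  2 Degemination: [lareguddo] → [laregudo]
  result: [laregudo]
Order 2 then 1:
  2 Degemination: no change — [laregudto]
  1 Progressive Voicing Assimilation: [laregudto] → [lareguddo]
  result: [lareguddo]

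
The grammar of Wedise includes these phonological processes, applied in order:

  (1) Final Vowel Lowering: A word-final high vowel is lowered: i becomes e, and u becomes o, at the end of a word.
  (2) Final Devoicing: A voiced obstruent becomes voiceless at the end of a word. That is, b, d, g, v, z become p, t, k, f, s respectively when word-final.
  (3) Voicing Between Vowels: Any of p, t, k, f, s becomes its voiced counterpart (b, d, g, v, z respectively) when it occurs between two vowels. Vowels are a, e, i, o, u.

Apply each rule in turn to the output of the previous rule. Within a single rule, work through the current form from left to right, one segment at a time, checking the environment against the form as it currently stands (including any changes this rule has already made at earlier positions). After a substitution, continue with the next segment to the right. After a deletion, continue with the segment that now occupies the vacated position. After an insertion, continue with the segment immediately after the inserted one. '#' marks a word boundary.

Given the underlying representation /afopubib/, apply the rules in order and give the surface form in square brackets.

(1) Final Vowel Lowering: no change — [afopubib]
(2) Final Devoicing: [afopubib] → [afopubip]
(3) Voicing Between Vowels: [afopubip] → [avobubip]

[avobubip]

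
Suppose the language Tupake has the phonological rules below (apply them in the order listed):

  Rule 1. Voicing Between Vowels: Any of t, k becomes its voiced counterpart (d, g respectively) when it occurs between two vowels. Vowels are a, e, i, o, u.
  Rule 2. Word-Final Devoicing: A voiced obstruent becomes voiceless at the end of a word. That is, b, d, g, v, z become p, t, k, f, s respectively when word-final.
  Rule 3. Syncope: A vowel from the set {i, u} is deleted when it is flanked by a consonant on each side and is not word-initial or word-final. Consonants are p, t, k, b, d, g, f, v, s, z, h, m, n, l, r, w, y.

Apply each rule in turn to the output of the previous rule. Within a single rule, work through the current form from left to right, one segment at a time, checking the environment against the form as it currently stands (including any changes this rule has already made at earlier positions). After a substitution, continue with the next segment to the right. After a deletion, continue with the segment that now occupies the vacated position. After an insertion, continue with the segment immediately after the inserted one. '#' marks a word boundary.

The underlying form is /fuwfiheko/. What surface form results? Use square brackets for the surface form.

Rule 1 Voicing Between Vowels: [fuwfiheko] → [fuwfihego]
Rule 2 Word-Final Devoicing: no change — [fuwfihego]
Rule 3 Syncope: [fuwfihego] → [fwfhego]

[fwfhego]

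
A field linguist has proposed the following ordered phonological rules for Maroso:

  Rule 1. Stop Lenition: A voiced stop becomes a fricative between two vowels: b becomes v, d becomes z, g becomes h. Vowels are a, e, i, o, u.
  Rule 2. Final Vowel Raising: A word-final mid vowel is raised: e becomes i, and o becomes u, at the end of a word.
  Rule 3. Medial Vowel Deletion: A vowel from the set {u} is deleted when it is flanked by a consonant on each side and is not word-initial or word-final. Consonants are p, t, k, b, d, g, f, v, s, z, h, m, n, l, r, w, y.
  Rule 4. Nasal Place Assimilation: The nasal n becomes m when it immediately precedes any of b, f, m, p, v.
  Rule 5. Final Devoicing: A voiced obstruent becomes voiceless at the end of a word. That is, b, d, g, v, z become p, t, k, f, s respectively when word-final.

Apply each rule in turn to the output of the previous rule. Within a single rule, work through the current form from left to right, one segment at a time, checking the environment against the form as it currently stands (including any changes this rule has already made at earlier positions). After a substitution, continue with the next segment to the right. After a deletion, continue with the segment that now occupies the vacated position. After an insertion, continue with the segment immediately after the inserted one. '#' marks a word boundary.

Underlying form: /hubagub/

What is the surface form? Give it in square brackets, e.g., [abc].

Rule 1 Stop Lenition: [hubagub] → [huvahub]
Rule 2 Final Vowel Raising: no change — [huvahub]
Rule 3 Medial Vowel Deletion: [huvahub] → [hvahb]
Rule 4 Nasal Place Assimilation: no change — [hvahb]
Rule 5 Final Devoicing: [hvahb] → [hvahp]

[hvahp]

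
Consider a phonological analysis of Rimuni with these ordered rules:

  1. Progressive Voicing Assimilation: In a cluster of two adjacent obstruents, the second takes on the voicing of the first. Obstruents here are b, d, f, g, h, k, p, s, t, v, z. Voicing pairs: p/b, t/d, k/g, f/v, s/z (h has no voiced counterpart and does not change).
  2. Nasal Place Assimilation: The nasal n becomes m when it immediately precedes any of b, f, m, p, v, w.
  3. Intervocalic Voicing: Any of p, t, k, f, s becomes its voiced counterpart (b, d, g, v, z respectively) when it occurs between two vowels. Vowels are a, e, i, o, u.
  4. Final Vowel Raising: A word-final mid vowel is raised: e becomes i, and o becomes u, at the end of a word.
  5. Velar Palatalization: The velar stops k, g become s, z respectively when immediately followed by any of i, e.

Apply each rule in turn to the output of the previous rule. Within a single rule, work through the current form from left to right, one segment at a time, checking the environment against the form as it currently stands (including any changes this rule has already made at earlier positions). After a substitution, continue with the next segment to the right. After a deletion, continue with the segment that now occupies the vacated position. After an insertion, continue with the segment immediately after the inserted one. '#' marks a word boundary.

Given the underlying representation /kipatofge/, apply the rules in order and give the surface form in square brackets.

1 Progressive Voicing Assimilation: [kipatofge] → [kipatofke]
2 Nasal Place Assimilation: no change — [kipatofke]
3 Intervocalic Voicing: [kipatofke] → [kibadofke]
4 Final Vowel Raising: [kibadofke] → [kibadofki]
5 Velar Palatalization: [kibadofki] → [sibadofsi]

[sibadofsi]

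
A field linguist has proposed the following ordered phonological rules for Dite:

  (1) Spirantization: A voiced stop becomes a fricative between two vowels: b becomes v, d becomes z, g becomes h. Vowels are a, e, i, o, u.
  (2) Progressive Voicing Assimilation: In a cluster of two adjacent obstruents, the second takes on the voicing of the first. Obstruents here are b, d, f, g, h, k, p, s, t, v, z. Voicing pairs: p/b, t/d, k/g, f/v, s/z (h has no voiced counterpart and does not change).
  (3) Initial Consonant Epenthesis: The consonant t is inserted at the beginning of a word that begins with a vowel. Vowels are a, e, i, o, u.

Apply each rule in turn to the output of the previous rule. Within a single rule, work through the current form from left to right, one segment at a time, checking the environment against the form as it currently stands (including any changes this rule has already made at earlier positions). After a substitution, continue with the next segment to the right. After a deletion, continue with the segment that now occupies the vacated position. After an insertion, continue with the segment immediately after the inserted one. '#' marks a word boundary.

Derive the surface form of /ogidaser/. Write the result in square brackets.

[tohizaser]

(1) Spirantization: [ogidaser] → [ohizaser]
(2) Progressive Voicing Assimilation: no change — [ohizaser]
(3) Initial Consonant Epenthesis: [ohizaser] → [tohizaser]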